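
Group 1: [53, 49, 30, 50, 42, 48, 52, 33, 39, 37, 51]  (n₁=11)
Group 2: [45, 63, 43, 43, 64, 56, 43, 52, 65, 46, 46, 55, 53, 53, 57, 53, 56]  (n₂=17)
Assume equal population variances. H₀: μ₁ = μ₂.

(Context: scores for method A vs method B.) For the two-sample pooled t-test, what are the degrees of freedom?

degrees of freedom = 26

df = n₁ + n₂ − 2 = 11 + 17 − 2 = 26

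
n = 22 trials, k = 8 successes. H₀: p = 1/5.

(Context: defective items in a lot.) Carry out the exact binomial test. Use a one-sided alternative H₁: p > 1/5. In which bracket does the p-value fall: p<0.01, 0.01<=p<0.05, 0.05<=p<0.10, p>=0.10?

Exact binomial: n=22, k=8, p₀=1/5=0.2000
P(X≥8) from Σ C(n,i)·p₀^i·(1−p₀)^(n−i)
p-value (one-sided, H₁ greater) = 0.05614
→ bracket: 0.05<=p<0.10

p-value bracket: 0.05<=p<0.10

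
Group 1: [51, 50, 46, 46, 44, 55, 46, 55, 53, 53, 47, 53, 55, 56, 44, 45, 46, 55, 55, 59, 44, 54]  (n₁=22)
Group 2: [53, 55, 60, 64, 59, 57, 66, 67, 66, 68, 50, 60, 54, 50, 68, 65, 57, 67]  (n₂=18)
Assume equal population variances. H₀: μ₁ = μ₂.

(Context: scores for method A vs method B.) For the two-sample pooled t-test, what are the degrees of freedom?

df = n₁ + n₂ − 2 = 22 + 18 − 2 = 38

degrees of freedom = 38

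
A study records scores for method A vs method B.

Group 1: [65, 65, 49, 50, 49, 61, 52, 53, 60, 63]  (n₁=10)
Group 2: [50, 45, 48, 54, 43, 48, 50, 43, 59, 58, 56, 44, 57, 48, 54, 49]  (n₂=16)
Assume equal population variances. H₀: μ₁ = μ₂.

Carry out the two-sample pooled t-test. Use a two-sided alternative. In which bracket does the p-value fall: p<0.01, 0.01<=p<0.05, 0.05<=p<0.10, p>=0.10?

x̄₁=56.700, s₁=6.717, n₁=10
x̄₂=50.375, s₂=5.365, n₂=16
s_p² = [9·6.717² + 15·5.365²]/24 = 34.9104
SE = √(s_p²·(1/10+1/16)) = 2.3818
t = (56.700−50.375)/2.3818 = 2.6556
df = 24
p-value (two-sided) = 0.01384
→ bracket: 0.01<=p<0.05

p-value bracket: 0.01<=p<0.05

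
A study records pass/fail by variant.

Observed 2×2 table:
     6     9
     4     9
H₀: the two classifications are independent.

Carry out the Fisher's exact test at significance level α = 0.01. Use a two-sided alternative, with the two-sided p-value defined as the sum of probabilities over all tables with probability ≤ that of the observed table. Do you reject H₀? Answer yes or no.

reject H₀: no

Margins: r₁=15, r₂=13, c₁=10, c₂=18, n=28
p_obs = C(15,6)·C(13,4)/C(28,10); sum pmf over tables with pmf ≤ p_obs
p-value (two-sided) = 0.70549
At α=0.01: p ≥ α → fail to reject H₀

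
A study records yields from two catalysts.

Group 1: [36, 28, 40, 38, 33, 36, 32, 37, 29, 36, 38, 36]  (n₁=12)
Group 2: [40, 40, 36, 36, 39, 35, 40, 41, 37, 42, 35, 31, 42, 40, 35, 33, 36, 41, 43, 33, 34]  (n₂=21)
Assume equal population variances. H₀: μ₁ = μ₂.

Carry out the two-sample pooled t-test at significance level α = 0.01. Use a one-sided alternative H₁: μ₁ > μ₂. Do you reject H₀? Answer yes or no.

x̄₁=34.917, s₁=3.679, n₁=12
x̄₂=37.571, s₂=3.487, n₂=21
s_p² = [11·3.679² + 20·3.487²]/31 = 12.6471
SE = √(s_p²·(1/12+1/21)) = 1.2869
t = (34.917−37.571)/1.2869 = -2.0629
df = 31
p-value (one-sided, H₁ greater) = 0.97621
At α=0.01: p ≥ α → fail to reject H₀

reject H₀: no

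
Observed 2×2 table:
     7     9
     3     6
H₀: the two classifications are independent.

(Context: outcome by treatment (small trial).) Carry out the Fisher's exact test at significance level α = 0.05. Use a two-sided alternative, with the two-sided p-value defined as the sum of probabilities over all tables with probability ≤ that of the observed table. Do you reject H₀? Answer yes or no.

reject H₀: no

Margins: r₁=16, r₂=9, c₁=10, c₂=15, n=25
p_obs = C(16,7)·C(9,3)/C(25,10); sum pmf over tables with pmf ≤ p_obs
p-value (two-sided) = 0.69132
At α=0.05: p ≥ α → fail to reject H₀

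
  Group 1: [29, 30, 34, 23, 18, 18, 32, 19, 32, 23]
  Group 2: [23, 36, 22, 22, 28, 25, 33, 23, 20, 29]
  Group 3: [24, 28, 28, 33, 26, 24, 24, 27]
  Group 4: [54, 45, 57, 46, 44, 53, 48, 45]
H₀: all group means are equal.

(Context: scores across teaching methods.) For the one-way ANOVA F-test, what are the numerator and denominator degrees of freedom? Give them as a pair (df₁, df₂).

degrees of freedom = [3, 32]

k = 4 groups, N = 36 total
df = (k−1, N−k) = (4−1, 36−4) = (3, 32)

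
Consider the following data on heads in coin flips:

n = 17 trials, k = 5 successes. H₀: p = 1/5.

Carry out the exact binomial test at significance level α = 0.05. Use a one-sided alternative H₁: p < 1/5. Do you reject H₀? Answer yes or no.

Exact binomial: n=17, k=5, p₀=1/5=0.2000
P(X≤5) from Σ C(n,i)·p₀^i·(1−p₀)^(n−i)
p-value (one-sided, H₁ less) = 0.89430
At α=0.05: p ≥ α → fail to reject H₀

reject H₀: no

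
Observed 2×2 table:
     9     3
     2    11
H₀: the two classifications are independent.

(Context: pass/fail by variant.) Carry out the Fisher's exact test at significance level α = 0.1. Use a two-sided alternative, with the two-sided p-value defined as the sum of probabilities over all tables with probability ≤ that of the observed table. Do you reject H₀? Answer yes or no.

reject H₀: yes

Margins: r₁=12, r₂=13, c₁=11, c₂=14, n=25
p_obs = C(12,9)·C(13,2)/C(25,11); sum pmf over tables with pmf ≤ p_obs
p-value (two-sided) = 0.00483
At α=0.1: p < α → reject H₀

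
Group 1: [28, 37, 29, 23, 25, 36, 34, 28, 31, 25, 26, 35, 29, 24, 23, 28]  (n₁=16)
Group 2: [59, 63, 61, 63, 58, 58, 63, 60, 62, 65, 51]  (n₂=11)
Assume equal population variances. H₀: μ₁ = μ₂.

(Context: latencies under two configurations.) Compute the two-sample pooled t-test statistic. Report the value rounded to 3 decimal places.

x̄₁=28.812, s₁=4.608, n₁=16
x̄₂=60.273, s₂=3.823, n₂=11
s_p² = [15·4.608² + 10·3.823²]/25 = 18.5848
SE = √(s_p²·(1/16+1/11)) = 1.6885
t = (28.812−60.273)/1.6885 = -18.6319
df = 25

test statistic = -18.632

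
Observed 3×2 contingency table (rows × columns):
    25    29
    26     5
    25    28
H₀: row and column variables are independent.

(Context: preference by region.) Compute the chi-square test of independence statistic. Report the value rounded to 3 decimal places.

Row totals [54, 31, 53], col totals [76, 62], n=138
χ² = (25−29.74)²/29.74 + (29−24.26)²/24.26 + (26−17.07)²/17.07 + (5−13.93)²/13.93 + (25−29.19)²/29.19 + (28−23.81)²/23.81 = 13.4096
df = 2

test statistic = 13.410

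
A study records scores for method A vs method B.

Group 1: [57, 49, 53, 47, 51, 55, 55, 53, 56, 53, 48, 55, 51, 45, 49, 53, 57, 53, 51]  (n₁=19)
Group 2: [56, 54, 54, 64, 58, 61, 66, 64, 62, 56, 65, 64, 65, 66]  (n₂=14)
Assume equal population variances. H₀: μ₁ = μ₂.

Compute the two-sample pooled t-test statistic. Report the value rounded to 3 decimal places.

test statistic = -6.462

x̄₁=52.158, s₁=3.404, n₁=19
x̄₂=61.071, s₂=4.531, n₂=14
s_p² = [18·3.404² + 13·4.531²]/31 = 15.3373
SE = √(s_p²·(1/19+1/14)) = 1.3794
t = (52.158−61.071)/1.3794 = -6.4619
df = 31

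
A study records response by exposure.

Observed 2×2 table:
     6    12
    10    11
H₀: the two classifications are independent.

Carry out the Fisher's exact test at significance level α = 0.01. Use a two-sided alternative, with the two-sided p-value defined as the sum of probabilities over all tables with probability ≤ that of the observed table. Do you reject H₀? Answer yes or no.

Margins: r₁=18, r₂=21, c₁=16, c₂=23, n=39
p_obs = C(18,6)·C(21,10)/C(39,16); sum pmf over tables with pmf ≤ p_obs
p-value (two-sided) = 0.51584
At α=0.01: p ≥ α → fail to reject H₀

reject H₀: no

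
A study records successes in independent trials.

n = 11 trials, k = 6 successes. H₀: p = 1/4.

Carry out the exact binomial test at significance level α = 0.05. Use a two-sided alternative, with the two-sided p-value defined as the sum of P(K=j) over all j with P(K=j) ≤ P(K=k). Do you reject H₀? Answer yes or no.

reject H₀: yes

Exact binomial: n=11, k=6, p₀=1/4=0.2500
P(X=j) = C(n,j)·p₀^j·(1−p₀)^(n−j); p = Σ P(X=j) over j with P(X=j) ≤ P(X=6)
p-value (two-sided) = 0.03433
At α=0.05: p < α → reject H₀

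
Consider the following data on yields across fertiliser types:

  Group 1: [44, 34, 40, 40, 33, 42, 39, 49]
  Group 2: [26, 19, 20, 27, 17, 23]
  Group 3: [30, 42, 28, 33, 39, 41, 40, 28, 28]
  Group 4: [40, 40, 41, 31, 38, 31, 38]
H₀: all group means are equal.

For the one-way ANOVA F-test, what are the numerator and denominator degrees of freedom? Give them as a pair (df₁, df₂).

k = 4 groups, N = 30 total
df = (k−1, N−k) = (4−1, 30−4) = (3, 26)

degrees of freedom = [3, 26]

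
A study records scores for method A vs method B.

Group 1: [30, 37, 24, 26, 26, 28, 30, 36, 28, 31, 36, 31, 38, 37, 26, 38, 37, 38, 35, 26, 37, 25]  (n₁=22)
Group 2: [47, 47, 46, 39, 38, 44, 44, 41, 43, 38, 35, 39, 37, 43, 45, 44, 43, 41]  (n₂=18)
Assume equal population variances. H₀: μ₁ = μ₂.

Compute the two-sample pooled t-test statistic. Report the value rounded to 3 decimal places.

x̄₁=31.818, s₁=5.105, n₁=22
x̄₂=41.889, s₂=3.563, n₂=18
s_p² = [21·5.105² + 17·3.563²]/38 = 20.0803
SE = √(s_p²·(1/22+1/18)) = 1.4242
t = (31.818−41.889)/1.4242 = -7.0712
df = 38

test statistic = -7.071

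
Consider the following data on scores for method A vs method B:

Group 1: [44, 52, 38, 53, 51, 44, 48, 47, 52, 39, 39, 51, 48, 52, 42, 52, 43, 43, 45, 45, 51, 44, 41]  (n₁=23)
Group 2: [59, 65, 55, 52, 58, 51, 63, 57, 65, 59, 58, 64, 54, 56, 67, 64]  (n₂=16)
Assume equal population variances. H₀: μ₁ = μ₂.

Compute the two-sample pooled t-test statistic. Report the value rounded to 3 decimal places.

test statistic = -8.138

x̄₁=46.261, s₁=4.817, n₁=23
x̄₂=59.188, s₂=4.969, n₂=16
s_p² = [22·4.817² + 15·4.969²]/37 = 23.8074
SE = √(s_p²·(1/23+1/16)) = 1.5884
t = (46.261−59.188)/1.5884 = -8.1381
df = 37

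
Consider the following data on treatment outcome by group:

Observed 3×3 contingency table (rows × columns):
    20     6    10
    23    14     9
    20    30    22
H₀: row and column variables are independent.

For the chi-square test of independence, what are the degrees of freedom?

degrees of freedom = 4

df = (r−1)(c−1) = (3−1)·(3−1) = 4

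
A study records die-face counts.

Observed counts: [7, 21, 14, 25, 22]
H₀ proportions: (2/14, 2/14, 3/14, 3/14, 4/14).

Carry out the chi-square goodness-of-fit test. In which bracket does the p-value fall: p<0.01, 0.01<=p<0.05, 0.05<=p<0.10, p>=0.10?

p-value bracket: 0.01<=p<0.05

n = 89; E_i = n·p_i = [12.71, 12.71, 19.07, 19.07, 25.43]
χ² = (7−12.71)²/12.71 + (21−12.71)²/12.71 + (14−19.07)²/19.07 + (25−19.07)²/19.07 + (22−25.43)²/25.43 = 11.6217
df = 4
p-value (upper-tail) = 0.02040
→ bracket: 0.01<=p<0.05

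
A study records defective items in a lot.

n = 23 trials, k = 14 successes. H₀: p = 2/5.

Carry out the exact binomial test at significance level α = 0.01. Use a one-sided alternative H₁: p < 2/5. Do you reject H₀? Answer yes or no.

Exact binomial: n=23, k=14, p₀=2/5=0.4000
P(X≤14) from Σ C(n,i)·p₀^i·(1−p₀)^(n−i)
p-value (one-sided, H₁ less) = 0.98718
At α=0.01: p ≥ α → fail to reject H₀

reject H₀: no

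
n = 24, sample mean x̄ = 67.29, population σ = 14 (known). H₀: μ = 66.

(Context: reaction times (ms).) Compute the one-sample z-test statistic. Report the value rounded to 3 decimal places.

test statistic = 0.451

SE = σ/√n = 14/√24 = 2.8577
z = (x̄−μ₀)/SE = (67.29−66)/2.8577 = 0.4514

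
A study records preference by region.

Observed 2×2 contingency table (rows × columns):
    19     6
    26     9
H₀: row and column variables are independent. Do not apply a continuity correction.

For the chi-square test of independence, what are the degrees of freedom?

df = (r−1)(c−1) = (2−1)·(2−1) = 1

degrees of freedom = 1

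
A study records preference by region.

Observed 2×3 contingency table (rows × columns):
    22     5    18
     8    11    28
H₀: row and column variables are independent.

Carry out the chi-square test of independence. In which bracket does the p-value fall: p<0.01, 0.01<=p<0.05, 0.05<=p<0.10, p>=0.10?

p-value bracket: p<0.01

Row totals [45, 47], col totals [30, 16, 46], n=92
χ² = (22−14.67)²/14.67 + (5−7.83)²/7.83 + (18−22.50)²/22.50 + (8−15.33)²/15.33 + (11−8.17)²/8.17 + (28−23.50)²/23.50 = 10.9189
df = 2
p-value (upper-tail) = 0.00426
→ bracket: p<0.01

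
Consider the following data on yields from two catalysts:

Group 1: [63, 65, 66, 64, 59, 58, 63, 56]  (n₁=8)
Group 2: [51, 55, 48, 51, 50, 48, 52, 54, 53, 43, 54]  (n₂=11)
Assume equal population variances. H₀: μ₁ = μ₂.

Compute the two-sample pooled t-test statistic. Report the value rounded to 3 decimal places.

test statistic = 6.644

x̄₁=61.750, s₁=3.615, n₁=8
x̄₂=50.818, s₂=3.488, n₂=11
s_p² = [7·3.615² + 10·3.488²]/17 = 12.5374
SE = √(s_p²·(1/8+1/11)) = 1.6453
t = (61.750−50.818)/1.6453 = 6.6444
df = 17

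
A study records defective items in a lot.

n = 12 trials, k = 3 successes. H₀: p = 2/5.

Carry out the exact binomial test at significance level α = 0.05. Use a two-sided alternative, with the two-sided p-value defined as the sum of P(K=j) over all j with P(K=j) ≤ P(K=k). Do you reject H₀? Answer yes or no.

reject H₀: no

Exact binomial: n=12, k=3, p₀=2/5=0.4000
P(X=j) = C(n,j)·p₀^j·(1−p₀)^(n−j); p = Σ P(X=j) over j with P(X=j) ≤ P(X=3)
p-value (two-sided) = 0.38355
At α=0.05: p ≥ α → fail to reject H₀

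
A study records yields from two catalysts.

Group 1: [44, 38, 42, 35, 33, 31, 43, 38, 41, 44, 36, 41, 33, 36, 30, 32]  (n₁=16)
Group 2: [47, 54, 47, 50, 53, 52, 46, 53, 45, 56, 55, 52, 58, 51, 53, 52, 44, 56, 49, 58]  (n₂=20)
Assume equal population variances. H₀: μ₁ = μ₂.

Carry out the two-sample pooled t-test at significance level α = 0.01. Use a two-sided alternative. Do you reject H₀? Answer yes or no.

x̄₁=37.312, s₁=4.757, n₁=16
x̄₂=51.550, s₂=4.161, n₂=20
s_p² = [15·4.757² + 19·4.161²]/34 = 19.6585
SE = √(s_p²·(1/16+1/20)) = 1.4871
t = (37.312−51.550)/1.4871 = -9.5738
df = 34
p-value (two-sided) = 0.00000
At α=0.01: p < α → reject H₀

reject H₀: yes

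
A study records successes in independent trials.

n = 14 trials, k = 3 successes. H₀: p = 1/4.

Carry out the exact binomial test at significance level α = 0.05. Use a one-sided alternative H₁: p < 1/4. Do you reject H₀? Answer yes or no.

Exact binomial: n=14, k=3, p₀=1/4=0.2500
P(X≤3) from Σ C(n,i)·p₀^i·(1−p₀)^(n−i)
p-value (one-sided, H₁ less) = 0.52134
At α=0.05: p ≥ α → fail to reject H₀

reject H₀: no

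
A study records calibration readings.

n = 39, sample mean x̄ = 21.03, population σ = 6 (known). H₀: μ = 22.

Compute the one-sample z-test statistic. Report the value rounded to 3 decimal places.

test statistic = -1.010

SE = σ/√n = 6/√39 = 0.9608
z = (x̄−μ₀)/SE = (21.03−22)/0.9608 = -1.0096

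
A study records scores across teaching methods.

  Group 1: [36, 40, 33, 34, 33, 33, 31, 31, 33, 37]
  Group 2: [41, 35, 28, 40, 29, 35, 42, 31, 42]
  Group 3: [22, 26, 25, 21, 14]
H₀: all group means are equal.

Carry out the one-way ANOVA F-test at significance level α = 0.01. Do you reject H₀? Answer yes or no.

Group means [34.10, 35.89, 21.60], grand mean 32.167
SSB = Σnᵢ(x̄ᵢ−x̄)² = 720.344; SSW = ΣΣ(x−x̄ᵢ)² = 412.989
MSB = 720.344/2 = 360.1722; MSW = 412.989/21 = 19.6661
F = MSB/MSW = 18.3143
df = (2, 21)
p-value (upper-tail) = 0.00002
At α=0.01: p < α → reject H₀

reject H₀: yes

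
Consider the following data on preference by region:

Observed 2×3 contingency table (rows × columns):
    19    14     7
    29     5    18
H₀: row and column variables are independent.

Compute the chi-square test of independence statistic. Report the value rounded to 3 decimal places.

Row totals [40, 52], col totals [48, 19, 25], n=92
χ² = (19−20.87)²/20.87 + (14−8.26)²/8.26 + (7−10.87)²/10.87 + (29−27.13)²/27.13 + (5−10.74)²/10.74 + (18−14.13)²/14.13 = 9.7878
df = 2

test statistic = 9.788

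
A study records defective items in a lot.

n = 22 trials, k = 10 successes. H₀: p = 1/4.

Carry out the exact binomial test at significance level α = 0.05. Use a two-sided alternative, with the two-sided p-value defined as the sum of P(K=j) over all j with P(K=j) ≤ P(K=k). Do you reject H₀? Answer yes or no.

Exact binomial: n=22, k=10, p₀=1/4=0.2500
P(X=j) = C(n,j)·p₀^j·(1−p₀)^(n−j); p = Σ P(X=j) over j with P(X=j) ≤ P(X=10)
p-value (two-sided) = 0.04437
At α=0.05: p < α → reject H₀

reject H₀: yes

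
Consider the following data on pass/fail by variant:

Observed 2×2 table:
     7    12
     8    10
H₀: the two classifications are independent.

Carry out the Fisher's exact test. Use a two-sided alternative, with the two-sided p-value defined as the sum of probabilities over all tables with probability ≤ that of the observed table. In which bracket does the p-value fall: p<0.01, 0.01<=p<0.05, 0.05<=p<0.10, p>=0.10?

Margins: r₁=19, r₂=18, c₁=15, c₂=22, n=37
p_obs = C(19,7)·C(18,8)/C(37,15); sum pmf over tables with pmf ≤ p_obs
p-value (two-sided) = 0.74314
→ bracket: p>=0.10

p-value bracket: p>=0.10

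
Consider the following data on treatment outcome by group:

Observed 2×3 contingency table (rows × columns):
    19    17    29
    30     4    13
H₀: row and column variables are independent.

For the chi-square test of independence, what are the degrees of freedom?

df = (r−1)(c−1) = (2−1)·(3−1) = 2

degrees of freedom = 2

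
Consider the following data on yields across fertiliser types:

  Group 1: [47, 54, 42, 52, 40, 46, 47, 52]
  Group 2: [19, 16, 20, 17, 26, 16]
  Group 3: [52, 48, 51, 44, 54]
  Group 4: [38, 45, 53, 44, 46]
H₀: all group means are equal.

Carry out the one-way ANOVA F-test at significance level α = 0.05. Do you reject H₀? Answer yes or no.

Group means [47.50, 19.00, 49.80, 45.20], grand mean 40.375
SSB = Σnᵢ(x̄ᵢ−x̄)² = 3708.025; SSW = ΣΣ(x−x̄ᵢ)² = 419.600
MSB = 3708.025/3 = 1236.0083; MSW = 419.600/20 = 20.9800
F = MSB/MSW = 58.9136
df = (3, 20)
p-value (upper-tail) = 0.00000
At α=0.05: p < α → reject H₀

reject H₀: yes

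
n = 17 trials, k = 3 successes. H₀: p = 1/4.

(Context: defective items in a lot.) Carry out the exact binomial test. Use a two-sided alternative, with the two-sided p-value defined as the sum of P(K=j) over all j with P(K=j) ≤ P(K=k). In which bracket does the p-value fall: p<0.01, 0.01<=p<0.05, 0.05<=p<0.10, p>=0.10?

Exact binomial: n=17, k=3, p₀=1/4=0.2500
P(X=j) = C(n,j)·p₀^j·(1−p₀)^(n−j); p = Σ P(X=j) over j with P(X=j) ≤ P(X=3)
p-value (two-sided) = 0.58771
→ bracket: p>=0.10

p-value bracket: p>=0.10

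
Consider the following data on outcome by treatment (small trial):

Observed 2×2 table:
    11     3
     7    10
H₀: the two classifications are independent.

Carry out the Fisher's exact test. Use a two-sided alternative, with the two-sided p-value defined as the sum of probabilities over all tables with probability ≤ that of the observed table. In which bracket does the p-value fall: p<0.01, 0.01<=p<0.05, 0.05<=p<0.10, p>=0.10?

p-value bracket: 0.05<=p<0.10

Margins: r₁=14, r₂=17, c₁=18, c₂=13, n=31
p_obs = C(14,11)·C(17,7)/C(31,18); sum pmf over tables with pmf ≤ p_obs
p-value (two-sided) = 0.06686
→ bracket: 0.05<=p<0.10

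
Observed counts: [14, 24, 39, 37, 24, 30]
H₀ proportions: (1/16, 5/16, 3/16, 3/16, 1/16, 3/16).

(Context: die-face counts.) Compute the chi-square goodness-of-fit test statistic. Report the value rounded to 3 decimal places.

n = 168; E_i = n·p_i = [10.50, 52.50, 31.50, 31.50, 10.50, 31.50]
χ² = (14−10.50)²/10.50 + (24−52.50)²/52.50 + (39−31.50)²/31.50 + (37−31.50)²/31.50 + (24−10.50)²/10.50 + (30−31.50)²/31.50 = 36.8127
df = 5

test statistic = 36.813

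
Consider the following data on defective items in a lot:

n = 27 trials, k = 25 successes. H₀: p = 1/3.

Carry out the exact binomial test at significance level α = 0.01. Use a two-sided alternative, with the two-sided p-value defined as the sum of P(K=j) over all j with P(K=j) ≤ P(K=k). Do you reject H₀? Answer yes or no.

reject H₀: yes

Exact binomial: n=27, k=25, p₀=1/3=0.3333
P(X=j) = C(n,j)·p₀^j·(1−p₀)^(n−j); p = Σ P(X=j) over j with P(X=j) ≤ P(X=25)
p-value (two-sided) = 0.00000
At α=0.01: p < α → reject H₀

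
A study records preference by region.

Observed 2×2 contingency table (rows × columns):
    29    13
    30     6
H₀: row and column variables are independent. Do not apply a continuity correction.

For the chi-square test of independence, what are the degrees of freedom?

degrees of freedom = 1

df = (r−1)(c−1) = (2−1)·(2−1) = 1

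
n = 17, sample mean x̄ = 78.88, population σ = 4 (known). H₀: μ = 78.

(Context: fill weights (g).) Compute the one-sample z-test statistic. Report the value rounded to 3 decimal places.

SE = σ/√n = 4/√17 = 0.9701
z = (x̄−μ₀)/SE = (78.88−78)/0.9701 = 0.9071

test statistic = 0.907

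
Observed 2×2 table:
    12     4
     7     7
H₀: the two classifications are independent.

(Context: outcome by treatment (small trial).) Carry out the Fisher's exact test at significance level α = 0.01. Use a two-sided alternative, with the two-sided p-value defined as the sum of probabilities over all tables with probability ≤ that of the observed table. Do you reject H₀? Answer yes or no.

Margins: r₁=16, r₂=14, c₁=19, c₂=11, n=30
p_obs = C(16,12)·C(14,7)/C(30,19); sum pmf over tables with pmf ≤ p_obs
p-value (two-sided) = 0.25677
At α=0.01: p ≥ α → fail to reject H₀

reject H₀: no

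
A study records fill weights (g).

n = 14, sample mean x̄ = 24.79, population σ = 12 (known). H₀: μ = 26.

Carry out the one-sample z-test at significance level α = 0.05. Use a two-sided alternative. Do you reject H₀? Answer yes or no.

reject H₀: no

SE = σ/√n = 12/√14 = 3.2071
z = (x̄−μ₀)/SE = (24.79−26)/3.2071 = -0.3773
p-value (two-sided) = 0.70596
At α=0.05: p ≥ α → fail to reject H₀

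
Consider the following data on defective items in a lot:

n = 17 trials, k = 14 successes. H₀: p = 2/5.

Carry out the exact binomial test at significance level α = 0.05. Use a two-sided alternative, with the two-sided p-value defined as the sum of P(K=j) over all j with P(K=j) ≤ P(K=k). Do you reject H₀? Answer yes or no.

Exact binomial: n=17, k=14, p₀=2/5=0.4000
P(X=j) = C(n,j)·p₀^j·(1−p₀)^(n−j); p = Σ P(X=j) over j with P(X=j) ≤ P(X=14)
p-value (two-sided) = 0.00062
At α=0.05: p < α → reject H₀

reject H₀: yes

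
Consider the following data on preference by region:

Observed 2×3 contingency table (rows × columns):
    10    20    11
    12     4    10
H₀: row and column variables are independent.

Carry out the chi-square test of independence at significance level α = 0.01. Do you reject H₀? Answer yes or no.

Row totals [41, 26], col totals [22, 24, 21], n=67
χ² = (10−13.46)²/13.46 + (20−14.69)²/14.69 + (11−12.85)²/12.85 + (12−8.54)²/8.54 + (4−9.31)²/9.31 + (10−8.15)²/8.15 = 7.9356
df = 2
p-value (upper-tail) = 0.01891
At α=0.01: p ≥ α → fail to reject H₀

reject H₀: no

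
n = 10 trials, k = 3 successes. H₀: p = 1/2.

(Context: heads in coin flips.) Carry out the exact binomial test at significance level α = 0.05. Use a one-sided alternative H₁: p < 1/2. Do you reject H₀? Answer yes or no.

Exact binomial: n=10, k=3, p₀=1/2=0.5000
P(X≤3) from Σ C(n,i)·p₀^i·(1−p₀)^(n−i)
p-value (one-sided, H₁ less) = 0.17188
At α=0.05: p ≥ α → fail to reject H₀

reject H₀: no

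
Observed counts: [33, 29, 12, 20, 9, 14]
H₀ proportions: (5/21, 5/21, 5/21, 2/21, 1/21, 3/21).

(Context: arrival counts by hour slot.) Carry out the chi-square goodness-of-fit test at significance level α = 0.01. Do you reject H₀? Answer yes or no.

reject H₀: yes

n = 117; E_i = n·p_i = [27.86, 27.86, 27.86, 11.14, 5.57, 16.71]
χ² = (33−27.86)²/27.86 + (29−27.86)²/27.86 + (12−27.86)²/27.86 + (20−11.14)²/11.14 + (9−5.57)²/5.57 + (14−16.71)²/16.71 = 19.6137
df = 5
p-value (upper-tail) = 0.00148
At α=0.01: p < α → reject H₀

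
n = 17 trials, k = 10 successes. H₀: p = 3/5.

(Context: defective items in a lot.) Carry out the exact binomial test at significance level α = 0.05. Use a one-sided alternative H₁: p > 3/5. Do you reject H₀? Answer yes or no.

reject H₀: no

Exact binomial: n=17, k=10, p₀=3/5=0.6000
P(X≥10) from Σ C(n,i)·p₀^i·(1−p₀)^(n−i)
p-value (one-sided, H₁ greater) = 0.64051
At α=0.05: p ≥ α → fail to reject H₀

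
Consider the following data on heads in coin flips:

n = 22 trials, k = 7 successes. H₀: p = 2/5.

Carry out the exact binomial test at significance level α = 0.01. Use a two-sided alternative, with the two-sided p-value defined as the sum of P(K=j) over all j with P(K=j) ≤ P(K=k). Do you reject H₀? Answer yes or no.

Exact binomial: n=22, k=7, p₀=2/5=0.4000
P(X=j) = C(n,j)·p₀^j·(1−p₀)^(n−j); p = Σ P(X=j) over j with P(X=j) ≤ P(X=7)
p-value (two-sided) = 0.51787
At α=0.01: p ≥ α → fail to reject H₀

reject H₀: no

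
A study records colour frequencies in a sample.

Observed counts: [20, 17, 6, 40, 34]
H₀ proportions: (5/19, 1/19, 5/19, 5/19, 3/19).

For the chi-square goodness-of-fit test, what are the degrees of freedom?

degrees of freedom = 4

df = k − 1 = 5 − 1 = 4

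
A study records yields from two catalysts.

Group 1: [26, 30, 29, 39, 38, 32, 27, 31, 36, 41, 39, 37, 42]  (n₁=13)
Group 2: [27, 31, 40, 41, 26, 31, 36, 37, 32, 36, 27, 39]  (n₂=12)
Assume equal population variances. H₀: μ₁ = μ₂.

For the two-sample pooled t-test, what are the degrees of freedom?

degrees of freedom = 23

df = n₁ + n₂ − 2 = 13 + 12 − 2 = 23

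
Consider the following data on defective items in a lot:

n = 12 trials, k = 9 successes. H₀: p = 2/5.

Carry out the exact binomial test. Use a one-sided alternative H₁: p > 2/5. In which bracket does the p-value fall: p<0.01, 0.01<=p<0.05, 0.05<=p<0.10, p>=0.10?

Exact binomial: n=12, k=9, p₀=2/5=0.4000
P(X≥9) from Σ C(n,i)·p₀^i·(1−p₀)^(n−i)
p-value (one-sided, H₁ greater) = 0.01527
→ bracket: 0.01<=p<0.05

p-value bracket: 0.01<=p<0.05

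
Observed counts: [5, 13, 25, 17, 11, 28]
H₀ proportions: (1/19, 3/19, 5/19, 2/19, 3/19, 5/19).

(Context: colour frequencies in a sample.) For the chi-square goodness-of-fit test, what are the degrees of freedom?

degrees of freedom = 5

df = k − 1 = 6 − 1 = 5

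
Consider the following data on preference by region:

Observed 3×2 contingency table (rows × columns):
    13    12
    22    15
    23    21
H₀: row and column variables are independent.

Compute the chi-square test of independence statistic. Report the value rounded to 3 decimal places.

Row totals [25, 37, 44], col totals [58, 48], n=106
χ² = (13−13.68)²/13.68 + (12−11.32)²/11.32 + (22−20.25)²/20.25 + (15−16.75)²/16.75 + (23−24.08)²/24.08 + (21−19.92)²/19.92 = 0.5164
df = 2

test statistic = 0.516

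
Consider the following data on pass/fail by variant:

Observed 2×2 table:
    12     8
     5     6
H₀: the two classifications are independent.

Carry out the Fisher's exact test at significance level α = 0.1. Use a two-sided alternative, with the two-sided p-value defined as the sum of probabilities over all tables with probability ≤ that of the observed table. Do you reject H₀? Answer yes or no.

Margins: r₁=20, r₂=11, c₁=17, c₂=14, n=31
p_obs = C(20,12)·C(11,5)/C(31,17); sum pmf over tables with pmf ≤ p_obs
p-value (two-sided) = 0.47747
At α=0.1: p ≥ α → fail to reject H₀

reject H₀: no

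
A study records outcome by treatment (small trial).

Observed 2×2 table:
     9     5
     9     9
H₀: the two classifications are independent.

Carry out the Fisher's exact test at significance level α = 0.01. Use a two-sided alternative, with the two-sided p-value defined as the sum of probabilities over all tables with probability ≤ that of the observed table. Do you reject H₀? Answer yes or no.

reject H₀: no

Margins: r₁=14, r₂=18, c₁=18, c₂=14, n=32
p_obs = C(14,9)·C(18,9)/C(32,18); sum pmf over tables with pmf ≤ p_obs
p-value (two-sided) = 0.48959
At α=0.01: p ≥ α → fail to reject H₀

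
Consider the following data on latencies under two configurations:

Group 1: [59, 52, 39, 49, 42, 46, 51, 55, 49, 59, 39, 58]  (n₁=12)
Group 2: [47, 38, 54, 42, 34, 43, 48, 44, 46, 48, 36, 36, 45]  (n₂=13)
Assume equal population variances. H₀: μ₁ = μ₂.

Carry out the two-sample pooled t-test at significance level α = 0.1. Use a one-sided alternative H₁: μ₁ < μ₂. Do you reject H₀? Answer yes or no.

x̄₁=49.833, s₁=7.259, n₁=12
x̄₂=43.154, s₂=5.814, n₂=13
s_p² = [11·7.259² + 12·5.814²]/23 = 42.8417
SE = √(s_p²·(1/12+1/13)) = 2.6202
t = (49.833−43.154)/2.6202 = 2.5492
df = 23
p-value (one-sided, H₁ less) = 0.99103
At α=0.1: p ≥ α → fail to reject H₀

reject H₀: no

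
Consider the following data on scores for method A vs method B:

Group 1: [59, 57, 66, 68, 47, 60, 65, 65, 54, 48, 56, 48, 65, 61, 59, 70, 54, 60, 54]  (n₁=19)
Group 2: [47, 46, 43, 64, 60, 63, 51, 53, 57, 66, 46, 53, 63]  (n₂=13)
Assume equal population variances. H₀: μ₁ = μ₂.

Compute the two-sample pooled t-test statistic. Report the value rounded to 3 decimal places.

x̄₁=58.737, s₁=6.822, n₁=19
x̄₂=54.769, s₂=7.918, n₂=13
s_p² = [18·6.822² + 12·7.918²]/30 = 52.9997
SE = √(s_p²·(1/19+1/13)) = 2.6204
t = (58.737−54.769)/2.6204 = 1.5141
df = 30

test statistic = 1.514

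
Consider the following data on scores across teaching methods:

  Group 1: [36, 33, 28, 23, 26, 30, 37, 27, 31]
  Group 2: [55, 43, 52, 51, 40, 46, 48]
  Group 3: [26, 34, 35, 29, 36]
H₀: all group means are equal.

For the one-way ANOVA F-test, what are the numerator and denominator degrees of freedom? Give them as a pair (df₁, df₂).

k = 3 groups, N = 21 total
df = (k−1, N−k) = (3−1, 21−3) = (2, 18)

degrees of freedom = [2, 18]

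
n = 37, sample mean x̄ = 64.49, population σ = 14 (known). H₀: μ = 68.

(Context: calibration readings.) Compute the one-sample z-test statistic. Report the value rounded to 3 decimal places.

SE = σ/√n = 14/√37 = 2.3016
z = (x̄−μ₀)/SE = (64.49−68)/2.3016 = -1.5250

test statistic = -1.525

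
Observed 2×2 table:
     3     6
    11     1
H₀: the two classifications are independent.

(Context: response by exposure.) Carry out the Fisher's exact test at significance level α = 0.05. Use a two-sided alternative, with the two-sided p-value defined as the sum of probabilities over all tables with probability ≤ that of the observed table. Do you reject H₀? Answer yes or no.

Margins: r₁=9, r₂=12, c₁=14, c₂=7, n=21
p_obs = C(9,3)·C(12,11)/C(21,14); sum pmf over tables with pmf ≤ p_obs
p-value (two-sided) = 0.01579
At α=0.05: p < α → reject H₀

reject H₀: yes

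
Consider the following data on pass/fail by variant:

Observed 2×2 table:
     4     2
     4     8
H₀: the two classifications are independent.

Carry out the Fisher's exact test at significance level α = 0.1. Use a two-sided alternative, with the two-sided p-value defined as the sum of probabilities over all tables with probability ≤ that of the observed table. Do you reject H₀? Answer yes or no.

Margins: r₁=6, r₂=12, c₁=8, c₂=10, n=18
p_obs = C(6,4)·C(12,4)/C(18,8); sum pmf over tables with pmf ≤ p_obs
p-value (two-sided) = 0.32127
At α=0.1: p ≥ α → fail to reject H₀

reject H₀: no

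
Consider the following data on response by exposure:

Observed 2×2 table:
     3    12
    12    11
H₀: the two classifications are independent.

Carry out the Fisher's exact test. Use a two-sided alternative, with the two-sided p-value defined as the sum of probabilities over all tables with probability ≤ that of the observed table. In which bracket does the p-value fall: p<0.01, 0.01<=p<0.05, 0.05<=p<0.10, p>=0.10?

p-value bracket: 0.05<=p<0.10

Margins: r₁=15, r₂=23, c₁=15, c₂=23, n=38
p_obs = C(15,3)·C(23,12)/C(38,15); sum pmf over tables with pmf ≤ p_obs
p-value (two-sided) = 0.08838
→ bracket: 0.05<=p<0.10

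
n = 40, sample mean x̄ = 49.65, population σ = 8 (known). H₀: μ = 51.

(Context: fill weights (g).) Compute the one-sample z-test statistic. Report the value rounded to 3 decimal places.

test statistic = -1.067

SE = σ/√n = 8/√40 = 1.2649
z = (x̄−μ₀)/SE = (49.65−51)/1.2649 = -1.0673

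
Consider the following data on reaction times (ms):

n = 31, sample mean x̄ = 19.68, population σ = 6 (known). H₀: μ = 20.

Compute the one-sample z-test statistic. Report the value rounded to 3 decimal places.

test statistic = -0.297

SE = σ/√n = 6/√31 = 1.0776
z = (x̄−μ₀)/SE = (19.68−20)/1.0776 = -0.2969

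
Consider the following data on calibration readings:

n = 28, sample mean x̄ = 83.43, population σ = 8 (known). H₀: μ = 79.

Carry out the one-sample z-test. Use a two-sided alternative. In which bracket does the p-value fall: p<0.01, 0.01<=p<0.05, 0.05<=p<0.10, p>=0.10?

p-value bracket: p<0.01

SE = σ/√n = 8/√28 = 1.5119
z = (x̄−μ₀)/SE = (83.43−79)/1.5119 = 2.9302
p-value (two-sided) = 0.00339
→ bracket: p<0.01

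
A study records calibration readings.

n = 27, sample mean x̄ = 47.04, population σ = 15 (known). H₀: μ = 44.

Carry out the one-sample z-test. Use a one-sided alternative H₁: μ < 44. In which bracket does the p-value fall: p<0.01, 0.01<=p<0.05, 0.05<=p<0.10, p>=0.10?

p-value bracket: p>=0.10

SE = σ/√n = 15/√27 = 2.8868
z = (x̄−μ₀)/SE = (47.04−44)/2.8868 = 1.0531
p-value (one-sided, H₁ less) = 0.85385
→ bracket: p>=0.10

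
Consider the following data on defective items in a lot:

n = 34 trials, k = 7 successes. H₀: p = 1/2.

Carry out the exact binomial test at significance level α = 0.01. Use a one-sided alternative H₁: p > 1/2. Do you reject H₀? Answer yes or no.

Exact binomial: n=34, k=7, p₀=1/2=0.5000
P(X≥7) from Σ C(n,i)·p₀^i·(1−p₀)^(n−i)
p-value (one-sided, H₁ greater) = 0.99990
At α=0.01: p ≥ α → fail to reject H₀

reject H₀: no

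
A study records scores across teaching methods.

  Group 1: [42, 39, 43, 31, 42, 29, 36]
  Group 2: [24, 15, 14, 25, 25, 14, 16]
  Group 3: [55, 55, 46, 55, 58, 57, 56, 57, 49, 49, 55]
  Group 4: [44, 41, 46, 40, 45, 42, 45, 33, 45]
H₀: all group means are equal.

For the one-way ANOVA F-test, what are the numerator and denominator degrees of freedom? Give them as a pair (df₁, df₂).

degrees of freedom = [3, 30]

k = 4 groups, N = 34 total
df = (k−1, N−k) = (4−1, 34−4) = (3, 30)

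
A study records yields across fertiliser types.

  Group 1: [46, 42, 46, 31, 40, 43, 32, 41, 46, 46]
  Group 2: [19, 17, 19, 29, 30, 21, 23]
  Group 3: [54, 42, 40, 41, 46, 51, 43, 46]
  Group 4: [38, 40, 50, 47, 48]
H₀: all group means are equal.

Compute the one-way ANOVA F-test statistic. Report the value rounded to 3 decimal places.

test statistic = 28.915

Group means [41.30, 22.57, 45.38, 44.60], grand mean 38.567
SSB = Σnᵢ(x̄ᵢ−x̄)² = 2418.477; SSW = ΣΣ(x−x̄ᵢ)² = 724.889
MSB = 2418.477/3 = 806.1591; MSW = 724.889/26 = 27.8804
F = MSB/MSW = 28.9149
df = (3, 26)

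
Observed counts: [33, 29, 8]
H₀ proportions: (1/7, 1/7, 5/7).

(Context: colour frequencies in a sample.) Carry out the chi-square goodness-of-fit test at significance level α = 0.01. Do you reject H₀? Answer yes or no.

n = 70; E_i = n·p_i = [10.00, 10.00, 50.00]
χ² = (33−10.00)²/10.00 + (29−10.00)²/10.00 + (8−50.00)²/50.00 = 124.2800
df = 2
p-value (upper-tail) = 0.00000
At α=0.01: p < α → reject H₀

reject H₀: yes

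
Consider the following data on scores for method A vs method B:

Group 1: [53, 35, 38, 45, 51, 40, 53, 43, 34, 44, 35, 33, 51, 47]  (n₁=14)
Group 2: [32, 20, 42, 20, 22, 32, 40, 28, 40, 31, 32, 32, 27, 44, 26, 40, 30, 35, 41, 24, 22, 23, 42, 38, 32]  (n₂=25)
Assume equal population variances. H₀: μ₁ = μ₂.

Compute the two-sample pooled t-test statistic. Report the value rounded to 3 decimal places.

test statistic = 4.488

x̄₁=43.000, s₁=7.296, n₁=14
x̄₂=31.800, s₂=7.572, n₂=25
s_p² = [13·7.296² + 24·7.572²]/37 = 55.8919
SE = √(s_p²·(1/14+1/25)) = 2.4956
t = (43.000−31.800)/2.4956 = 4.4879
df = 37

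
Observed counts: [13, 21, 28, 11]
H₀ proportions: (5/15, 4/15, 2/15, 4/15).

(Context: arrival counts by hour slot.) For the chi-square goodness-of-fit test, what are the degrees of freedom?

df = k − 1 = 4 − 1 = 3

degrees of freedom = 3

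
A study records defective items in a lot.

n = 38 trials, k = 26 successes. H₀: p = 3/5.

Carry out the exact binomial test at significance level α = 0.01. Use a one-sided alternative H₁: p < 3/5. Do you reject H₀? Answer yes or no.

reject H₀: no

Exact binomial: n=38, k=26, p₀=3/5=0.6000
P(X≤26) from Σ C(n,i)·p₀^i·(1−p₀)^(n−i)
p-value (one-sided, H₁ less) = 0.89112
At α=0.01: p ≥ α → fail to reject H₀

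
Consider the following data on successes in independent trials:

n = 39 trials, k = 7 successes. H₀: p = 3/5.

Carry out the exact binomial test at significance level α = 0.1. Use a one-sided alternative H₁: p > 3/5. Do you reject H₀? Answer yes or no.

Exact binomial: n=39, k=7, p₀=3/5=0.6000
P(X≥7) from Σ C(n,i)·p₀^i·(1−p₀)^(n−i)
p-value (one-sided, H₁ greater) = 1.00000
At α=0.1: p ≥ α → fail to reject H₀

reject H₀: no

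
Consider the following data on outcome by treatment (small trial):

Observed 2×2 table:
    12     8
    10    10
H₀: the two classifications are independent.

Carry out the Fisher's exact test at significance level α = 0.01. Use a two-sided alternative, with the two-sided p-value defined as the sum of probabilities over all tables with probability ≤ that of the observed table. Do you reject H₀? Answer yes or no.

reject H₀: no

Margins: r₁=20, r₂=20, c₁=22, c₂=18, n=40
p_obs = C(20,12)·C(20,10)/C(40,22); sum pmf over tables with pmf ≤ p_obs
p-value (two-sided) = 0.75119
At α=0.01: p ≥ α → fail to reject H₀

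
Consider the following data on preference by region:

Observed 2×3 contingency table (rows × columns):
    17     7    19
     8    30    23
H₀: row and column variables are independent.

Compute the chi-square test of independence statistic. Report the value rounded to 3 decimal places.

Row totals [43, 61], col totals [25, 37, 42], n=104
χ² = (17−10.34)²/10.34 + (7−15.30)²/15.30 + (19−17.37)²/17.37 + (8−14.66)²/14.66 + (30−21.70)²/21.70 + (23−24.63)²/24.63 = 15.2600
df = 2

test statistic = 15.260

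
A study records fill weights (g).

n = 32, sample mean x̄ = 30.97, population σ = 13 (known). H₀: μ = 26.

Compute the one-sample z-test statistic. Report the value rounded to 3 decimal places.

SE = σ/√n = 13/√32 = 2.2981
z = (x̄−μ₀)/SE = (30.97−26)/2.2981 = 2.1627

test statistic = 2.163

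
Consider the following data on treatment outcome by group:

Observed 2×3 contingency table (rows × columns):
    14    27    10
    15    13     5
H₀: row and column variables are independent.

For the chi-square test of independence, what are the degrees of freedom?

degrees of freedom = 2

df = (r−1)(c−1) = (2−1)·(3−1) = 2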